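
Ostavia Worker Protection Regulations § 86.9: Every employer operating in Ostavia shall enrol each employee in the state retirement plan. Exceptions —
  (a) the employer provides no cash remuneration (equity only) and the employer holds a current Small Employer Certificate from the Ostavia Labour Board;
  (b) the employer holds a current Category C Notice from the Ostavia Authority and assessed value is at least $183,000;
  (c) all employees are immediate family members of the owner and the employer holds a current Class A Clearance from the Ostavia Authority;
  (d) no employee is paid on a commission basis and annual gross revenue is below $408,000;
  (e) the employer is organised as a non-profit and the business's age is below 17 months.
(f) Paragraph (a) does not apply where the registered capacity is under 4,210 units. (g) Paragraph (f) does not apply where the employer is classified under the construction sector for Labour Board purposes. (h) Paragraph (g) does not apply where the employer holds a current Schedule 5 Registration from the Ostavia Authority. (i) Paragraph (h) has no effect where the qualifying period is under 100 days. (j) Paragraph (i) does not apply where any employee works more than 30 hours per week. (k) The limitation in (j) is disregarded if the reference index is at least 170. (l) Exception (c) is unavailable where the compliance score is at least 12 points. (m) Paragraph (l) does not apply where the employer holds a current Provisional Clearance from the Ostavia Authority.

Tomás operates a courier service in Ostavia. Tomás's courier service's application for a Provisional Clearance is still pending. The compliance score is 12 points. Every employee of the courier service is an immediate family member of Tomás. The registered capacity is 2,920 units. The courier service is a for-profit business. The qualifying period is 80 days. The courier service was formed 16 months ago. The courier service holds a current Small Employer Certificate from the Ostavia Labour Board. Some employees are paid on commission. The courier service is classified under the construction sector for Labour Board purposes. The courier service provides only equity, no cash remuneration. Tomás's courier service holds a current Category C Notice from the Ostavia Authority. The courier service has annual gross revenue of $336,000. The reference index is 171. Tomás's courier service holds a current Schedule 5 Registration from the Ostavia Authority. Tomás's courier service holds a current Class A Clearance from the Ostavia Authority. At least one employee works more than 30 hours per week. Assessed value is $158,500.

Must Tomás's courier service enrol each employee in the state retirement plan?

No — exception (a) applies; Tomás's courier service is not required to enrol each employee in the state retirement plan.

Exception (a) is satisfied on its face — remuneration is equity-only; a current Small Employer Certificate is held. Under paragraphs (f)–(k): (f) is engaged (the registered capacity is 2,920 units, under the 4,210 units limit), but is set aside by (g): (g) operates against (f): the courier service is classified under the construction sector. (h) would limit (g) — a current Schedule 5 Registration is held — but (i) sets (h) aside: (i) applies — the qualifying period is 80 days, under the 100 days limit. (j) would limit (i) — at least one employee exceeds 30 hours/week — but (k) sets (j) aside: (k) is triggered — the reference index is 171, meeting the 170 threshold. Exception (a) stands.
Exception (b) fails — assessed value is $158,500, short of $183,000.
Exception (c): every employee is an immediate family member; a current Class A Clearance is held — every condition holds. Turning to paragraphs (l)–(m): (l) operates against (c): the compliance score is 12 points, meeting the 12 points threshold. (m) is not engaged (no current Provisional Clearance is held), so (l) stands. (c) is therefore removed.
Exception (d) fails — some employees are paid on commission.
Exception (e) does not apply: the employer is for-profit.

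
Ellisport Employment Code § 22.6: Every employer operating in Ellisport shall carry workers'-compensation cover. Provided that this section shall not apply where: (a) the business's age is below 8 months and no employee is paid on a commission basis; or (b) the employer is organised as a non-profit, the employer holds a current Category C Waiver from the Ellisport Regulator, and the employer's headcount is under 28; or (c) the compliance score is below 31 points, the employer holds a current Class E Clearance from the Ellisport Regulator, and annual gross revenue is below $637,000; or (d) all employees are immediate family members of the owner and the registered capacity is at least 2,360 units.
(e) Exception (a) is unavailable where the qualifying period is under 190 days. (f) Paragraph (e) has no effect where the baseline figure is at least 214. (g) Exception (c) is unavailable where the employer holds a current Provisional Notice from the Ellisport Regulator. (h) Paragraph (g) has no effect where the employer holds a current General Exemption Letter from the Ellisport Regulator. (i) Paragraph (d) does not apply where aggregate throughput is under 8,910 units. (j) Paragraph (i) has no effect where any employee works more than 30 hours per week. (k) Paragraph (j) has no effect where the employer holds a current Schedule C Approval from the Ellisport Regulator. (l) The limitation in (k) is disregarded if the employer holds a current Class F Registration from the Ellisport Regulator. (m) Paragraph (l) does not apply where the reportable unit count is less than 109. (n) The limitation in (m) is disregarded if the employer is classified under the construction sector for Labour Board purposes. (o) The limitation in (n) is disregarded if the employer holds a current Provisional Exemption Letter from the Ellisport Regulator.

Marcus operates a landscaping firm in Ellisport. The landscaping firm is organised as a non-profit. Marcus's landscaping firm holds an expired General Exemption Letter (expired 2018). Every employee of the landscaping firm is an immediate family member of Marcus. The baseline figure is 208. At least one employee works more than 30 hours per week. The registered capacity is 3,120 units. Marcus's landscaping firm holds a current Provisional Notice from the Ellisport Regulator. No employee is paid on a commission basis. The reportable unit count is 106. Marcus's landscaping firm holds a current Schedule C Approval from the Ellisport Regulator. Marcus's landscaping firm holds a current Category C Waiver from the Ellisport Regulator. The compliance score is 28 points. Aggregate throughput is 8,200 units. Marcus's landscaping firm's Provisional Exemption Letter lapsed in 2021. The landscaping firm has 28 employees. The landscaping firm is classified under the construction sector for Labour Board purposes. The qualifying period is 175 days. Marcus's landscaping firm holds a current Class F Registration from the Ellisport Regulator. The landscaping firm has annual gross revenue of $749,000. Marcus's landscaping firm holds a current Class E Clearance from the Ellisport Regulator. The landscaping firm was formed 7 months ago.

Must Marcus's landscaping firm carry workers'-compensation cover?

No — exception (d) applies; Marcus's landscaping firm is not required to carry workers'-compensation cover.

Exception (a): the business's age is 7 months, below the 8 months limit; no employee is paid on commission — every condition holds. But: (e) is triggered — the qualifying period is 175 days, under the 190 days limit. (f) is not engaged (the baseline figure is 208, short of 214), so (e) stands. Exception (a) does not apply.
Exception (b) does not apply: the employer's headcount is 28, not under 28.
Exception (c) does not apply: annual gross revenue is $749,000, not below $637,000.
Exception (d) is satisfied on its face — every employee is an immediate family member; the registered capacity is 3,120 units, meeting the 2,360 units threshold. Applying paragraphs (i)–(o): (i) is triggered (aggregate throughput is 8,200 units, under the 8,910 units limit), but is displaced by (j): (j) operates against (i): at least one employee exceeds 30 hours/week. (k) is triggered (a current Schedule C Approval is held), but is itself disapplied by (l): (l) is triggered — a current Class F Registration is held. (m) would limit (l) — the reportable unit count is 106, less than the 109 limit — but (n) sets (m) aside: (n) operates — the landscaping firm is classified under the construction sector. (o), which would lift (n), is not engaged — the Provisional Exemption Letter is not current. Exception (d) stands.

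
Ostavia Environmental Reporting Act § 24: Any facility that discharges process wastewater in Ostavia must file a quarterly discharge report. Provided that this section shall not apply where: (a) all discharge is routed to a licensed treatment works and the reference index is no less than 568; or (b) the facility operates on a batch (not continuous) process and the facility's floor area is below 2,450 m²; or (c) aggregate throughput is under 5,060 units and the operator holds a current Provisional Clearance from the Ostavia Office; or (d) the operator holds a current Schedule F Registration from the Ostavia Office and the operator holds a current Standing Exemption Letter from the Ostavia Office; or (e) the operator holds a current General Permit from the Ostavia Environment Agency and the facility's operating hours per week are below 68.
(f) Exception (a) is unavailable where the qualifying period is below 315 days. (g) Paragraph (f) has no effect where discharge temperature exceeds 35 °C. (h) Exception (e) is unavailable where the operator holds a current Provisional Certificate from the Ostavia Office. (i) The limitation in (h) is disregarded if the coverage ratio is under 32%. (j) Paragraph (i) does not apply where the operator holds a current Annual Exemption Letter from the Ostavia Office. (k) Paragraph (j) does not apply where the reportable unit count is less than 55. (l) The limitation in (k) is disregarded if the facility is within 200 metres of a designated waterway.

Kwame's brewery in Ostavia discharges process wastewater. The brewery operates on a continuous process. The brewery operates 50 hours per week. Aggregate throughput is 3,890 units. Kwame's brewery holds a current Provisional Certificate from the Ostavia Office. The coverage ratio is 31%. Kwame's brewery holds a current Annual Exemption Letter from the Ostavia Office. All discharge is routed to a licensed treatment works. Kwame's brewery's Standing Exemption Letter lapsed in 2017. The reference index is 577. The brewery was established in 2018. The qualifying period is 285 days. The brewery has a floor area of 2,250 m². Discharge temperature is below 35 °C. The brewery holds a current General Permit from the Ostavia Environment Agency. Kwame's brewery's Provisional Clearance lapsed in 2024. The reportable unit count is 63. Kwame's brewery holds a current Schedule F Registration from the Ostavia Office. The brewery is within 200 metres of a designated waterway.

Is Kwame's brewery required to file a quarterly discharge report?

Yes — Kwame's brewery must file a quarterly discharge report.

All of (a)'s requirements are met (discharge is routed to a licensed treatment works; the reference index is 577, meeting the 568 threshold). But applying paragraphs (f)–(g): (f) operates against (a): the qualifying period is 285 days, below the 315 days limit. (g), which would lift (f), is not triggered — discharge temperature is below 35 °C. So (a) is unavailable.
Exception (b) requires that the facility operates on a batch (not continuous) process; but the facility operates on a continuous process, so (b) is unavailable.
Exception (c) requires that the operator holds a current Provisional Clearance from the Ostavia Office; but no current Provisional Clearance is held, so (c) is unavailable.
Exception (d) fails — the Standing Exemption Letter is not current.
Exception (e) is satisfied on its face — a current General Permit is held; the facility's operating hours per week are 50, below the 68 limit. But: (h) operates against (e): a current Provisional Certificate is held. (i) would limit (h) — the coverage ratio is 31%, under the 32% limit — but (j) sets (i) aside: (j) operates against (i): a current Annual Exemption Letter is held. (k) is not triggered (the reportable unit count is 63, not less than 55), so (j) stands. (e) is therefore removed.
No exception applies. The general rule governs.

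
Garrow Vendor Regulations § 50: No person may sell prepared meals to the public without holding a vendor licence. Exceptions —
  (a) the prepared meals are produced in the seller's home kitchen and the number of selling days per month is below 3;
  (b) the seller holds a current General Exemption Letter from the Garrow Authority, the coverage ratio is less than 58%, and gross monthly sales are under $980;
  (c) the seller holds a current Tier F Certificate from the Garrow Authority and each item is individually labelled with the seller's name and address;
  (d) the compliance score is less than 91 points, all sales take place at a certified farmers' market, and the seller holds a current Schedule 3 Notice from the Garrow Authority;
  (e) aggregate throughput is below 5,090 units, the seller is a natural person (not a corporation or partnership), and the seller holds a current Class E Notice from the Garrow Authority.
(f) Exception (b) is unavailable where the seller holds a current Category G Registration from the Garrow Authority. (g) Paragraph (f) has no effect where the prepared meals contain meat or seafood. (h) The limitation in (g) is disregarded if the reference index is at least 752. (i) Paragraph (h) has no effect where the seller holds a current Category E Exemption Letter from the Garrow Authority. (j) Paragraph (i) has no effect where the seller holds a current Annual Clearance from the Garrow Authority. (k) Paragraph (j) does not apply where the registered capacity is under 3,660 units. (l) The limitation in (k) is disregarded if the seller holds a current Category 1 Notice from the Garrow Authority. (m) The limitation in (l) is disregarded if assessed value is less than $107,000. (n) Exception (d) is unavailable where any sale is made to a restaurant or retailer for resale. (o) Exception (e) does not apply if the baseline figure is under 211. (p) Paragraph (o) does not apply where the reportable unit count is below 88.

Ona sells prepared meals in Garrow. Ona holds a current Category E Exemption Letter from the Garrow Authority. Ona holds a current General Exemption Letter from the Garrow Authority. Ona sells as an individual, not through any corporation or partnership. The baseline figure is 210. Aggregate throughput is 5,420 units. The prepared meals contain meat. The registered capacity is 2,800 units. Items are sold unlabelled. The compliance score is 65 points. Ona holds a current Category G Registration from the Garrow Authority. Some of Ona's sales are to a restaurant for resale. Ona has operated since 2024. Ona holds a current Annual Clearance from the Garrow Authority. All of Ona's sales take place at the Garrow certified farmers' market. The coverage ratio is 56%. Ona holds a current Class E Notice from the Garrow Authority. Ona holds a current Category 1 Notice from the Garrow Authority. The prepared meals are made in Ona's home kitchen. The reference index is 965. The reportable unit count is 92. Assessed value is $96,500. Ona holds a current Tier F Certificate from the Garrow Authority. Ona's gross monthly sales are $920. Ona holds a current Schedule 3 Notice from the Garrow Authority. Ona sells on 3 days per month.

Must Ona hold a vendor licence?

Exception (a) does not apply: the number of selling days per month is 3, not below 3.
All of (b)'s requirements are met (a current General Exemption Letter is held; the coverage ratio is 56%, less than the 58% limit; gross monthly sales are $920, under the $980 limit). Applying paragraphs (f)–(m): (f) would limit (b) — a current Category G Registration is held — but (g) sets (f) aside: (g) is triggered — the prepared meals contain meat. (h) is engaged (the reference index is 965, meeting the 752 threshold), but yields to (i): (i) operates against (h): a current Category E Exemption Letter is held. (j) would limit (i) — a current Annual Clearance is held — but (k) sets (j) aside: (k) operates — the registered capacity is 2,800 units, under the 3,660 units limit. (l) would limit (k) — a current Category 1 Notice is held — but (m) sets (l) aside: (m) operates against (l): assessed value is $96,500, less than the $107,000 limit. Exception (b) stands.
Exception (c) fails — items are sold unlabelled.
Exception (d)'s conditions are all satisfied: the compliance score is 65 points, less than the 91 points limit; all sales are at a certified farmers' market; a current Schedule 3 Notice is held. But applying paragraph (n): (n) operates against (d): some sales are to a restaurant for resale. (d) is therefore removed.
Exception (e) does not apply: aggregate throughput is 5,420 units, not below 5,090 units.

No — exception (b) applies; Ona is not required to hold a vendor licence.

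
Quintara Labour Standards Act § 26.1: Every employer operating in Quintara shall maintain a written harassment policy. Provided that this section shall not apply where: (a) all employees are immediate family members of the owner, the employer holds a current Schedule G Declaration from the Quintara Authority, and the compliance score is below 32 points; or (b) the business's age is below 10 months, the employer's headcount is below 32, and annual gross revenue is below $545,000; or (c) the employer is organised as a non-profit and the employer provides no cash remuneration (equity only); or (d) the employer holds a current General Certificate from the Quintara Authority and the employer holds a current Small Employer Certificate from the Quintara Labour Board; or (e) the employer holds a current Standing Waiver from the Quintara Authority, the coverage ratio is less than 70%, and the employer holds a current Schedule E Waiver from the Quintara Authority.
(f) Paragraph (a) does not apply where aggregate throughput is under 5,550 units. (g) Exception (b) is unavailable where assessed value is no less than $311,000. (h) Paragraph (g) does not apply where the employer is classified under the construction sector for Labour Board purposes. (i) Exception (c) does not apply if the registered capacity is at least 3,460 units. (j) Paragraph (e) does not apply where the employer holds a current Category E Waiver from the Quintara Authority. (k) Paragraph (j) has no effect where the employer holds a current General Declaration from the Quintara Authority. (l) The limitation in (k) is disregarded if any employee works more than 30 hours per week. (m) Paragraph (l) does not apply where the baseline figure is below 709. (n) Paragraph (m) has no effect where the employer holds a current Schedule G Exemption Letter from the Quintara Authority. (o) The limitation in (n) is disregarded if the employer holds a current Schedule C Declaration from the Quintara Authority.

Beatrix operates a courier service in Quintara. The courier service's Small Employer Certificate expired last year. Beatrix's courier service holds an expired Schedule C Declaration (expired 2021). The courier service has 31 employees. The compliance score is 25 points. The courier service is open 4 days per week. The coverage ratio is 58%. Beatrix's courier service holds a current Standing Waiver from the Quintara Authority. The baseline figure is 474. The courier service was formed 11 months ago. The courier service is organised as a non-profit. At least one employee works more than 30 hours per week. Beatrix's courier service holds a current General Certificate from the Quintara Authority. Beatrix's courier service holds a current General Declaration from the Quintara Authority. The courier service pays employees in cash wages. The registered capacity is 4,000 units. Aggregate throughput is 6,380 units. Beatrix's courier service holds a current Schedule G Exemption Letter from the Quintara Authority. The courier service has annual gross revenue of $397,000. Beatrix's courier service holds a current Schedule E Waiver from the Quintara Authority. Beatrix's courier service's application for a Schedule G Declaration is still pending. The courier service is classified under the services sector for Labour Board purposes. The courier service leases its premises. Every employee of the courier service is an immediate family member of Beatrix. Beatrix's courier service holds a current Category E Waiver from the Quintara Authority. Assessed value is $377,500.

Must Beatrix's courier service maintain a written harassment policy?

Exception (a) does not apply: there is no Schedule G Declaration in force.
Exception (b) fails — the business's age is 11 months, not below 10 months.
Exception (c) does not apply: employees are paid cash wages.
Exception (d) requires that the employer holds a current Small Employer Certificate from the Quintara Labour Board; but the Small Employer Certificate has expired, so (d) is unavailable.
Exception (e): a current Standing Waiver is held; the coverage ratio is 58%, less than the 70% limit; a current Schedule E Waiver is held — every condition holds. However, paragraphs (j)–(o) must be considered: (j) is engaged — a current Category E Waiver is held. (k) is engaged (a current General Declaration is held), but is displaced by (l): (l) applies — at least one employee exceeds 30 hours/week. (m) would limit (l) — the baseline figure is 474, below the 709 limit — but (n) sets (m) aside: (n) is triggered — a current Schedule G Exemption Letter is held. (o) does not operate here (no current Schedule C Declaration is held), so (n) stands. Exception (e) does not apply.
No exception applies. The general rule governs.

Yes — Beatrix's courier service must maintain a written harassment policy.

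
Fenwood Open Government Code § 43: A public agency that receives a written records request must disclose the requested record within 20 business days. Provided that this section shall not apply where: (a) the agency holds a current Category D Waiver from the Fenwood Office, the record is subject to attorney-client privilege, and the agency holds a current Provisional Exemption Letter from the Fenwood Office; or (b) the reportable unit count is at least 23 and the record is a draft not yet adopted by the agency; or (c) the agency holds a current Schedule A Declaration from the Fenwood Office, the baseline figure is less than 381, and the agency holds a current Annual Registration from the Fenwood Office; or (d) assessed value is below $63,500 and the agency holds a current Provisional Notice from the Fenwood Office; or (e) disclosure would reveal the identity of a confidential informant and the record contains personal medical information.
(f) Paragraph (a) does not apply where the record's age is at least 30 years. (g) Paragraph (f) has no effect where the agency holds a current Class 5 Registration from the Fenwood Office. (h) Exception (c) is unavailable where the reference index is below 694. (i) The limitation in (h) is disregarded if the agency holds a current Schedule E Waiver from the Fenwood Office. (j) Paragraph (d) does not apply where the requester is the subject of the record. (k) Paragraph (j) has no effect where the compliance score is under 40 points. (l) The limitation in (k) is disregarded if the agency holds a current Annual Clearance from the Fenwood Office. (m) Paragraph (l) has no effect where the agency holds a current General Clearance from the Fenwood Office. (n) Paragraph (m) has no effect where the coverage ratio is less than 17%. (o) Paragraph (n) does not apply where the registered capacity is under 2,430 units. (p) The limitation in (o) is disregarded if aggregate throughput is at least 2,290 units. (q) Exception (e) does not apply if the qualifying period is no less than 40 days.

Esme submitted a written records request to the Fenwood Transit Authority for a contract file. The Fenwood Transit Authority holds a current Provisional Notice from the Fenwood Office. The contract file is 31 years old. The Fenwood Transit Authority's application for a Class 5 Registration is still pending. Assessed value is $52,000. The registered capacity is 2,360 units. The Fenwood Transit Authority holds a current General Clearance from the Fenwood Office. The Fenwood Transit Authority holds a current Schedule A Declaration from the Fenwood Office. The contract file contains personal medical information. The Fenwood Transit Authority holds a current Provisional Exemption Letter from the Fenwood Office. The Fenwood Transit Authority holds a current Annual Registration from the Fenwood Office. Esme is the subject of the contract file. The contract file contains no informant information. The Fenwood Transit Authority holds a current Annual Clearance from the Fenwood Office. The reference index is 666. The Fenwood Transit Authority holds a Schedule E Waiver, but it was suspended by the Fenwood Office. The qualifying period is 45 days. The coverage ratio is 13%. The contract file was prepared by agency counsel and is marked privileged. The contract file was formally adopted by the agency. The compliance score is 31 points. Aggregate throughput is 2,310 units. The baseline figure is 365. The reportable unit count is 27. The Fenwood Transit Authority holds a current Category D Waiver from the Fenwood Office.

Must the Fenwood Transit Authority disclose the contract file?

Yes — the Fenwood Transit Authority must disclose the contract file.

Exception (a): a current Category D Waiver is held; the contract file is privileged; a current Provisional Exemption Letter is held — every condition holds. However, paragraphs (f)–(g) must be considered: (f) is engaged — the record's age is 31 years, meeting the 30 years threshold. (g), which would lift (f), is inapplicable — there is no Class 5 Registration in force. (a) is therefore removed.
Exception (b) does not apply: the contract file has been formally adopted.
Exception (c) is satisfied on its face — a current Schedule A Declaration is held; the baseline figure is 365, less than the 381 limit; a current Annual Registration is held. Turning to paragraphs (h)–(i): (h) operates against (c): the reference index is 666, below the 694 limit. (i), which would lift (h), is inapplicable — the Schedule E Waiver is not current. (c) is therefore removed.
All of (d)'s requirements are met (assessed value is $52,000, below the $63,500 limit; a current Provisional Notice is held). But: (j) operates against (d): Esme is the subject of the contract file. (k) applies (the compliance score is 31 points, under the 40 points limit), but yields to (l): (l) is engaged — a current Annual Clearance is held. (m) would limit (l) — a current General Clearance is held — but (n) sets (m) aside: (n) operates — the coverage ratio is 13%, less than the 17% limit. (o) would limit (n) — the registered capacity is 2,360 units, under the 2,430 units limit — but (p) sets (o) aside: (p) operates against (o): aggregate throughput is 2,310 units, meeting the 2,290 units threshold. (d) is therefore removed.
Exception (e) fails — the contract file contains no informant information.
None of the exceptions is available; § 43 applies in full.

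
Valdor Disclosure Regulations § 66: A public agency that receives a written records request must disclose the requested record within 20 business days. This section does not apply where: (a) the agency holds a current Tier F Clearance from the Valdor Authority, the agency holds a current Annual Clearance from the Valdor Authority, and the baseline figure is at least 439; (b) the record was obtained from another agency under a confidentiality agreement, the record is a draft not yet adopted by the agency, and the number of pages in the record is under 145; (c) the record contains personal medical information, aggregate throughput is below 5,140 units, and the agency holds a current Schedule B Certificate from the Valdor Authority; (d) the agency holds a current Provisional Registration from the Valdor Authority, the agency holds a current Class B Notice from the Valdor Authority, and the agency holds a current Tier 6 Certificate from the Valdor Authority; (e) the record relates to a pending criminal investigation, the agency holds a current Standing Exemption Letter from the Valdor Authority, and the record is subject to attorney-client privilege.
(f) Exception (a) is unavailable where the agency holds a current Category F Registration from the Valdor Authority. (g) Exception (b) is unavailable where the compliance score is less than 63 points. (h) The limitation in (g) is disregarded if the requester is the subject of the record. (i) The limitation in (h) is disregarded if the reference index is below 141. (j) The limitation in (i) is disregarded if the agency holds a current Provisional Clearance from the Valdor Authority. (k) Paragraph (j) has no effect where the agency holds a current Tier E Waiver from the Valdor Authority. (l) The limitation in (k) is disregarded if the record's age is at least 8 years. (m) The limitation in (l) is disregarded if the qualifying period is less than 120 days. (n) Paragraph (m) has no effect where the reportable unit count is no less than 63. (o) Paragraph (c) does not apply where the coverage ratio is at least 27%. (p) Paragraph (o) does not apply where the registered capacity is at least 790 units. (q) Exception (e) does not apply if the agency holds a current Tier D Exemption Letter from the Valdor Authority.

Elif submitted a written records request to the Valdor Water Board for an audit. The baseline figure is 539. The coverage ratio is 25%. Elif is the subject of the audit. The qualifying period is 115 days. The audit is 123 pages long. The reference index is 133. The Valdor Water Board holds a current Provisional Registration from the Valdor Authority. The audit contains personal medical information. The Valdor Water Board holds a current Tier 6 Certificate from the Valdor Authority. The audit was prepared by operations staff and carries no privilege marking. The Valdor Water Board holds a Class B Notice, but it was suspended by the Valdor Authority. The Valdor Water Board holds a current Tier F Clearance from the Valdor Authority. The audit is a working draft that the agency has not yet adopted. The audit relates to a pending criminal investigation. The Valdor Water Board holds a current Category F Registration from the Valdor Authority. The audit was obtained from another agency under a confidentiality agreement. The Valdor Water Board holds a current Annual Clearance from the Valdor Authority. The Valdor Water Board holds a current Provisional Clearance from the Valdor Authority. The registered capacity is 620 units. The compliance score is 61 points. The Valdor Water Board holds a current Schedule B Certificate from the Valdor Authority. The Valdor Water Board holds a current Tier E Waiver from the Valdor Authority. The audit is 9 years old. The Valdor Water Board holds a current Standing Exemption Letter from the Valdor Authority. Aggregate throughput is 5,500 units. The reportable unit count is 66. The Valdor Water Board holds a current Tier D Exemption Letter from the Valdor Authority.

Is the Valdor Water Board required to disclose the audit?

No — exception (b) applies; the Valdor Water Board is not required to disclose the audit.

Exception (a)'s conditions are all satisfied: a current Tier F Clearance is held; a current Annual Clearance is held; the baseline figure is 539, meeting the 439 threshold. But applying paragraph (f): (f) operates against (a): a current Category F Registration is held. (a) is therefore removed.
Exception (b)'s conditions are all satisfied: the audit was obtained under a confidentiality agreement; the audit is an unadopted draft; the number of pages in the record is 123, under the 145 limit. Applying paragraphs (g)–(n): (g) is triggered (the compliance score is 61 points, less than the 63 points limit), but is overridden by (h): (h) operates against (g): Elif is the subject of the audit. (i) applies (the reference index is 133, below the 141 limit), but is overridden by (j): (j) is triggered — a current Provisional Clearance is held. (k) would limit (j) — a current Tier E Waiver is held — but (l) sets (k) aside: (l) is triggered — the record's age is 9 years, meeting the 8 years threshold. (m) operates (the qualifying period is 115 days, less than the 120 days limit), but is overridden by (n): (n) applies — the reportable unit count is 66, meeting the 63 threshold. (b) remains available.
Exception (c) requires that aggregate throughput is below 5,140 units; but aggregate throughput is 5,500 units, not below 5,140 units, so (c) is unavailable.
Exception (d) fails — the Class B Notice is not current.
Exception (e) requires that the record is subject to attorney-client privilege; but the audit carries no privilege marking, so (e) is unavailable.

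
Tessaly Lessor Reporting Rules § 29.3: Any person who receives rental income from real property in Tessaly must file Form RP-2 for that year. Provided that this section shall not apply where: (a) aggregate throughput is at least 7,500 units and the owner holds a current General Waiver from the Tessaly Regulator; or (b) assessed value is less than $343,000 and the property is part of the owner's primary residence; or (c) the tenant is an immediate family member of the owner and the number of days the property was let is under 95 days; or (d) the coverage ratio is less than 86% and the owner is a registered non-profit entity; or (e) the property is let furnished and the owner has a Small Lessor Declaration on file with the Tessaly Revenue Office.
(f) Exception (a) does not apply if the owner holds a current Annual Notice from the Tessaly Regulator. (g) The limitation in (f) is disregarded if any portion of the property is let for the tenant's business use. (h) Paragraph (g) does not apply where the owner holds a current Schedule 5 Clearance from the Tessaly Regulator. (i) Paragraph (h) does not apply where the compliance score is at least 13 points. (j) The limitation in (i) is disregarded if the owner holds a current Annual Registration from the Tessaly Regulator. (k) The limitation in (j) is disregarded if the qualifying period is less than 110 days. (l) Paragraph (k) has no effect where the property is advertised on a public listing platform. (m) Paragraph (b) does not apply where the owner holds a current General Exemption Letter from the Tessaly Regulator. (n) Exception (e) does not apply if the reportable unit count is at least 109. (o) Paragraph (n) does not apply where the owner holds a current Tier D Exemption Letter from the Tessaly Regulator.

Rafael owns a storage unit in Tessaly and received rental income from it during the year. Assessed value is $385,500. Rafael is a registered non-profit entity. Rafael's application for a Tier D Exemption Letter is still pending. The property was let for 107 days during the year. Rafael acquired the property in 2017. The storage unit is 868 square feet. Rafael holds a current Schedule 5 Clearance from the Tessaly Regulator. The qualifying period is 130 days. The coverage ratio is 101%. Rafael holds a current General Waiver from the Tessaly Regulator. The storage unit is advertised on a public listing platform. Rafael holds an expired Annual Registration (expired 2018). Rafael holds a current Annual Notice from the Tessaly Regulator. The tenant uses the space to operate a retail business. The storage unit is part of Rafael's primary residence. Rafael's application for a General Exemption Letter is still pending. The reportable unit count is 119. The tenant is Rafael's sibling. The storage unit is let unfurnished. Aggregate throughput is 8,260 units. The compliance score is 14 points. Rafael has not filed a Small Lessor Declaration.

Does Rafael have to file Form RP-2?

All of (a)'s requirements are met (aggregate throughput is 8,260 units, meeting the 7,500 units threshold; a current General Waiver is held). As to paragraphs (f)–(l): (f) is triggered (a current Annual Notice is held), but is set aside by (g): (g) applies — the space is let for business use. (h) operates (a current Schedule 5 Clearance is held), but yields to (i): (i) operates against (h): the compliance score is 14 points, meeting the 13 points threshold. (j) does not operate here (no current Annual Registration is held), so (i) stands. So (a) applies.
Exception (b) does not apply: assessed value is $385,500, not less than $343,000.
Exception (c) does not apply: the number of days the property was let is 107 days, not under 95 days.
Exception (d) fails — the coverage ratio is 101%, not less than 86%.
Exception (e) fails — the property is let unfurnished.

No — exception (a) applies; Rafael is not required to file Form RP-2.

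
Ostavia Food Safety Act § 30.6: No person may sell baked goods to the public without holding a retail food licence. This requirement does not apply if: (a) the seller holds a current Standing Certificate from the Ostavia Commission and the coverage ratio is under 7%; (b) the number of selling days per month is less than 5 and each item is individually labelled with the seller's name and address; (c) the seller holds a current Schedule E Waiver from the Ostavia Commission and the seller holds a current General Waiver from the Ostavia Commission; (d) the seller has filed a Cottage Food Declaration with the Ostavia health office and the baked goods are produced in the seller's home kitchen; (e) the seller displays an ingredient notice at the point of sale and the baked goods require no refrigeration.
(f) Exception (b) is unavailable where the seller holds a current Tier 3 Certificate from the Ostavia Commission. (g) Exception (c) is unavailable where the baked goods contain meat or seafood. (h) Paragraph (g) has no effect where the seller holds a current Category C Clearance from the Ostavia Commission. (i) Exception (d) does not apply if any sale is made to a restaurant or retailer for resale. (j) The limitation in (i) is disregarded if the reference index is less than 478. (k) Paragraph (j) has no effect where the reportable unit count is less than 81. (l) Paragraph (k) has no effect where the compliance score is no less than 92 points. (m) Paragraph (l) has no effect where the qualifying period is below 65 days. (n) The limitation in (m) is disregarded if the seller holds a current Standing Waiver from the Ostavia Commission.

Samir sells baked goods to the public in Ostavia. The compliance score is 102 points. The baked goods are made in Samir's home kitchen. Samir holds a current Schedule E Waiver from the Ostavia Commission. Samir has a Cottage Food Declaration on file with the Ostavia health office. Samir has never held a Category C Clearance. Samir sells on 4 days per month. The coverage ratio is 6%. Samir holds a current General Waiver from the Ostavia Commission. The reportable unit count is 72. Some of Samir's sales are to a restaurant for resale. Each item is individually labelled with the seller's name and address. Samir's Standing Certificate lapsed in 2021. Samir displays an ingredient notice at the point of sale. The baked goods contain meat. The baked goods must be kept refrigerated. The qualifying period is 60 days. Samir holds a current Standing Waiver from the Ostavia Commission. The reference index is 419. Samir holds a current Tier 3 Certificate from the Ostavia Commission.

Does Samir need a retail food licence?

No — exception (d) applies; Samir is not required to hold a retail food licence.

Exception (a) does not apply: no current Standing Certificate is held.
Exception (b)'s conditions are all satisfied: the number of selling days per month is 4, less than the 5 limit; items are individually labelled. However, paragraph (f) must be considered: (f) operates against (b): a current Tier 3 Certificate is held. (b) is therefore removed.
Exception (c)'s conditions are all satisfied: a current Schedule E Waiver is held; a current General Waiver is held. But: (g) operates against (c): the baked goods contain meat. (h) does not operate here (the Category C Clearance is not current), so (g) stands. So (c) is unavailable.
Exception (d)'s conditions are all satisfied: a Cottage Food Declaration is on file; the baked goods are home-kitchen produced. Applying paragraphs (i)–(n): (i) operates (some sales are to a restaurant for resale), but is set aside by (j): (j) is triggered — the reference index is 419, less than the 478 limit. (k) would limit (j) — the reportable unit count is 72, less than the 81 limit — but (l) sets (k) aside: (l) is triggered — the compliance score is 102 points, meeting the 92 points threshold. (m) applies (the qualifying period is 60 days, below the 65 days limit), but is itself disapplied by (n): (n) operates against (m): a current Standing Waiver is held. So (d) applies.
Exception (e) fails — the baked goods require refrigeration.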